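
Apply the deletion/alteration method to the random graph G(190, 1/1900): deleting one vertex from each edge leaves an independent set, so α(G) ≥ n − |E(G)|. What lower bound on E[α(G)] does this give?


E[|E(G)|] = C(190, 2)·p = 17955 · (1/1900) = 189/20.
E[α(G)] ≥ n − E[|E(G)|] = 190 − 189/20 = 3611/20.
Numerically: ≈ 180.55000.
(This is only a lower bound; the true E[α(G)] may be larger.)

E[α(G)] ≥ 3611/20 ≈ 180.55000.


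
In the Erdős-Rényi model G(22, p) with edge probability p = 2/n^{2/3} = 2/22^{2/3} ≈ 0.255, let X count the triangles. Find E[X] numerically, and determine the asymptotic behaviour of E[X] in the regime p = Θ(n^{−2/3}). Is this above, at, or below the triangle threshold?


Number of potential triangles: C(22, 3) = 1540.
Each occurs with probability p³ ≈ (0.255)³ ≈ 1.65289e-02.
By linearity: E[X] = C(22, 3)·p³ ≈ 1540 · 1.65289e-02 ≈ 25.455.
Since α = 2/3 < 1, p = c/n^{2/3} ≫ 1/n is above the triangle threshold p ~ 1/n. Asymptotically E[X] ~ (c³/6)·n^{3(1−α)} = (2³/6)·n^{1} → ∞; triangles are abundant w.h.p.

E[X] ≈ 25.455; in regime p = Θ(1/n^{2/3}) E[X] diverges (above the triangle threshold p ~ 1/n).


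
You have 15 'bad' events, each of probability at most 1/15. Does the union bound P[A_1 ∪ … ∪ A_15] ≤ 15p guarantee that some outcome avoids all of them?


Union bound: P[∪_{i=1}^{15} A_i] ≤ Σ_i P[A_i] ≤ 15·p = 15·(1/15) = 1.
Numerically: 1 ≈ 1.000.
Is 1 < 1? NO.
Since the bound 1 is ≥ 1, the union bound is uninformative here; it does NOT by itself certify existence.

15·p = 1 ≈ 1.000; existence NOT certified by the union bound.


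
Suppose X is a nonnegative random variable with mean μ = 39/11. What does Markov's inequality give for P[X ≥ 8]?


μ = E[X] = 39/11, a = 8.
Markov: P[X ≥ 8] ≤ μ/a = (39/11)/8 = 39/88.
Numerically: ≈ 0.443.
(Since a = 8 > μ = 3.545, the bound 39/88 is < 1 and informative.)

P[X ≥ 8] ≤ 39/88 ≈ 0.443.


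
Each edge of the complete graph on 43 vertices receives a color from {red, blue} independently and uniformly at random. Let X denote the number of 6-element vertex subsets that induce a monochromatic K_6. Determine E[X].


Let X = Σ_S X_S over the C(43, 6) = 6096454 subsets S of size 6, where X_S = 1 if the K_6 on S is monochromatic.
For a fixed S, the K_6 on S has C(6, 2) = 15 edges. P[all 15 edges red] = (1/2)^15, and likewise for blue, so P[monochromatic] = 2·(1/2)^15 = 2^{1 − 15} = 1/16384.
By linearity of expectation: E[X] = C(43, 6) · 2^{1 − 15} = 6096454 · 1/16384 = 3048227/8192.
Numerically: E[X] ≈ 372.098.

E[X] = C(43,6)·2^(1−C(6,2)) = 3048227/8192 ≈ 372.098.


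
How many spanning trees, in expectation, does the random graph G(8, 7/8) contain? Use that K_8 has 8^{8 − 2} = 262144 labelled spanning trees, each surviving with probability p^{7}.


K_8 has 8^{8 − 2} = 262144 labelled spanning trees.
For each such spanning tree H, let X_H = 1 if all 7 edges of H are present in G. Then P[X_H = 1] = p^{7} = (7/8)^{7} = 823543/2097152.
Summing the indicators: E[X] = Σ_H E[X_H] = 262144 · p^{7} = 262144 · 823543/2097152 = 823543/8.
Numerically: E[X] ≈ 1.03e+05.

E[X] = 262144 · (7/8)^{7} = 823543/8 ≈ 1.03e+05.


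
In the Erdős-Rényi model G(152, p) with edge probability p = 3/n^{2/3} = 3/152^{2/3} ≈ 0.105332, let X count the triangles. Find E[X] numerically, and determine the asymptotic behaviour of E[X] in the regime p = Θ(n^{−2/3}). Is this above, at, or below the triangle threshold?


Number of potential triangles: C(152, 3) = 573800.
Each occurs with probability p³ ≈ (0.105332)³ ≈ 1.16862881e-03.
By linearity: E[X] = C(152, 3)·p³ ≈ 573800 · 1.16862881e-03 ≈ 670.559211.
Since α = 2/3 < 1, p = c/n^{2/3} ≫ 1/n is above the triangle threshold p ~ 1/n. Asymptotically E[X] ~ (c³/6)·n^{3(1−α)} = (3³/6)·n^{1} → ∞; triangles are abundant w.h.p.

E[X] ≈ 670.559211; in regime p = Θ(1/n^{2/3}) E[X] diverges (above the triangle threshold p ~ 1/n).


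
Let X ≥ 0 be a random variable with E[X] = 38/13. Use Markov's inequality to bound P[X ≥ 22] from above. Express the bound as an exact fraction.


μ = E[X] = 38/13, a = 22.
Markov: P[X ≥ 22] ≤ μ/a = (38/13)/22 = 19/143.
Numerically: ≈ 0.132867.
(Since a = 22 > μ = 2.923077, the bound 19/143 is < 1 and informative.)

P[X ≥ 22] ≤ 19/143 ≈ 0.132867.


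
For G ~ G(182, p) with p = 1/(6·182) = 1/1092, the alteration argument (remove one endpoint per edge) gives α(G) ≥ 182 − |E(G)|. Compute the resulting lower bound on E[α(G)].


E[|E(G)|] = C(182, 2)·p = 16471 · (1/1092) = 181/12.
E[α(G)] ≥ n − E[|E(G)|] = 182 − 181/12 = 2003/12.
Numerically: ≈ 166.917.
(This is only a lower bound; the true E[α(G)] may be larger.)

E[α(G)] ≥ 2003/12 ≈ 166.917.


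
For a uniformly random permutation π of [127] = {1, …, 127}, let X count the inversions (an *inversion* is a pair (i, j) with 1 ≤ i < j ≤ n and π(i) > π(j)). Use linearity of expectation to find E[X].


Write X = Σ X_I over the C(127, 2) = 8001 pairs i < j, with X_I the indicator of one inversion.
There are 8001 indicators.
For each fixed pair i < j, the values π(i) and π(j) are two distinct elements of {1, …, 127} in uniformly random order; by symmetry P[π(i) > π(j)] = 1/2.
By linearity: E[X] = 8001 · (1/2) = C(127, 2) · (1/2) = 8001/2 = 8001/2 ≈ 4000.500.

E[X] = 8001/2 = 4000.500.


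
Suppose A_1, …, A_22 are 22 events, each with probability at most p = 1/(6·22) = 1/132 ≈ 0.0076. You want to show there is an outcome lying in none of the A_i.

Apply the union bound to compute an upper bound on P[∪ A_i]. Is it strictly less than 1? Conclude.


Union bound: P[∪_{i=1}^{22} A_i] ≤ Σ_i P[A_i] ≤ 22·p = 22·(1/132) = 1/6.
Numerically: 1/6 ≈ 0.1667.
Is 1/6 < 1? YES.
Since P[∪ A_i] ≤ 1/6 < 1, the complement has P[∩ A_i^c] ≥ 1 − 1/6 = 5/6 > 0, so some outcome avoids every A_i.

22·p = 1/6 ≈ 0.1667; existence CERTIFIED by the union bound.


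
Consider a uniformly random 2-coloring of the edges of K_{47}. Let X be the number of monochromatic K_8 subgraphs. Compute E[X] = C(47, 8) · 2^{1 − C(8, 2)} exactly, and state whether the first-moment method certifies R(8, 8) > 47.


E[X] = C(47, 8) · 2^{1 − 28} = 314457495 · 2^{−27} = 314457495/134217728.
As a reduced fraction: E[X] = 314457495/134217728 ≈ 2.34289.
Is E[X] < 1? NO.
Since E[X] ≥ 1, the first-moment bound is inconclusive at n = 47; it does NOT by itself certify R(8, 8) > 47.

E[X] = 314457495/134217728 ≈ 2.34289; E[X] ≥ 1; first-moment method inconclusive here.


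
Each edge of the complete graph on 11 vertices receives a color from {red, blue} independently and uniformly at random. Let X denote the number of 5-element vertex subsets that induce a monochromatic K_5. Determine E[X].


Let X = Σ_S X_S over the C(11, 5) = 462 subsets S of size 5, where X_S = 1 if the K_5 on S is monochromatic.
For a fixed S, the K_5 on S has C(5, 2) = 10 edges. P[all 10 edges red] = (1/2)^10, and likewise for blue, so P[monochromatic] = 2·(1/2)^10 = 2^{1 − 10} = 1/512.
Summing: E[X] = C(11, 5) · 2^{1 − 10} = 462 · 1/512 = 231/256.
Numerically: E[X] ≈ 0.902344.

E[X] = C(11,5)·2^(1−C(5,2)) = 231/256 ≈ 0.902344.


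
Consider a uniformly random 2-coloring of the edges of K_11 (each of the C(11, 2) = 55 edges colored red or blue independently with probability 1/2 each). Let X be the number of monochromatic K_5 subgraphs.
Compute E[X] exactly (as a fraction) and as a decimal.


Let X = Σ_S X_S over the C(11, 5) = 462 subsets S of size 5, where X_S = 1 if the K_5 on S is monochromatic.
For a fixed S, the K_5 on S has C(5, 2) = 10 edges. P[all 10 edges red] = (1/2)^10, and likewise for blue, so P[monochromatic] = 2·(1/2)^10 = 2^{1 − 10} = 1/512.
By linearity of expectation: E[X] = C(11, 5) · 2^{1 − 10} = 462 · 1/512 = 231/256.
Numerically: E[X] ≈ 0.902344.

E[X] = C(11,5)·2^(1−C(5,2)) = 231/256 ≈ 0.902344.


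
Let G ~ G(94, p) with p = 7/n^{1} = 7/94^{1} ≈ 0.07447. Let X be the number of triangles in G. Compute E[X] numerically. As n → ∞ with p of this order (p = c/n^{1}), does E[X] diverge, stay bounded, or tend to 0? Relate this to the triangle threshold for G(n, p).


Number of potential triangles: C(94, 3) = 134044.
Each occurs with probability p³ ≈ (0.07447)³ ≈ 4.129624e-04.
By linearity: E[X] = C(94, 3)·p³ ≈ 134044 · 4.129624e-04 ≈ 55.3551.
Here α = 1, so p = 7/n is exactly at the triangle threshold p ~ 1/n. Asymptotically E[X] → c³/6 = 7³/6 = 343/6 ≈ 57.1667, a bounded constant. In this regime the triangle count is asymptotically Poisson(c³/6).

E[X] ≈ 55.3551; in regime p = Θ(1/n^{1}) E[X] stays bounded (at the triangle threshold p ~ 1/n).


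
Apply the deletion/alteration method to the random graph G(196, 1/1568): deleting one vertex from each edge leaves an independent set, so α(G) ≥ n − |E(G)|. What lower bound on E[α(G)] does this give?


E[|E(G)|] = C(196, 2)·p = 19110 · (1/1568) = 195/16.
E[α(G)] ≥ n − E[|E(G)|] = 196 − 195/16 = 2941/16.
Numerically: ≈ 183.812500.
(This is only a lower bound; the true E[α(G)] may be larger.)

E[α(G)] ≥ 2941/16 ≈ 183.812500.


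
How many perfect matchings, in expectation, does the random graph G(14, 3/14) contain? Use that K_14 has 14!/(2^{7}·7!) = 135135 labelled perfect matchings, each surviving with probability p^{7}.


K_14 has 14!/(2^{7}·7!) = 135135 labelled perfect matchings.
For each such perfect matching H, let X_H = 1 if all 7 edges of H are present in G. Then P[X_H = 1] = p^{7} = (3/14)^{7} = 2187/105413504.
By linearity: E[X] = Σ_H E[X_H] = 135135 · p^{7} = 135135 · 2187/105413504 = 42220035/15059072.
Numerically: E[X] ≈ 2.80363.

E[X] = 135135 · (3/14)^{7} = 42220035/15059072 ≈ 2.80363.


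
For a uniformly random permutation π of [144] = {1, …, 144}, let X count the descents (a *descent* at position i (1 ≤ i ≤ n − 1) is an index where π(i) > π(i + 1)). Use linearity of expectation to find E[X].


Write X = Σ X_I over i = 1, …, 143, with X_I the indicator of one descent.
There are 143 indicators.
For each fixed i, the pair (π(i), π(i+1)) is a uniformly random ordered pair of distinct values from {1, …, 144}; by symmetry P[π(i) > π(i+1)] = 1/2.
By linearity: E[X] = 143 · (1/2) = (144 − 1) · (1/2) = 143/2 ≈ 71.50000.

E[X] = 143/2 = 71.50000.


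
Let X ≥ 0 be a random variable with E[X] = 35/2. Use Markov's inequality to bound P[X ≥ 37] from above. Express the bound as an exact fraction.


μ = E[X] = 35/2, a = 37.
Markov: P[X ≥ 37] ≤ μ/a = (35/2)/37 = 35/74.
Numerically: ≈ 0.473.
(Since a = 37 > μ = 17.500, the bound 35/74 is < 1 and informative.)

P[X ≥ 37] ≤ 35/74 ≈ 0.473.


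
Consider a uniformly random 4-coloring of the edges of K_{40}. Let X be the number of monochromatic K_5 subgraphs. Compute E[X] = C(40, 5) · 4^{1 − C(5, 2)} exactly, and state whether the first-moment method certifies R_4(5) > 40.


E[X] = C(40, 5) · 4^{1 − 10} = 658008 · 4^{−9} = 658008/262144.
As a reduced fraction: E[X] = 82251/32768 ≈ 2.5101.
Is E[X] < 1? NO.
Since E[X] ≥ 1, the first-moment bound is inconclusive at n = 40; it does NOT by itself certify R_4(5) > 40.

E[X] = 82251/32768 ≈ 2.5101; E[X] ≥ 1; first-moment method inconclusive here.


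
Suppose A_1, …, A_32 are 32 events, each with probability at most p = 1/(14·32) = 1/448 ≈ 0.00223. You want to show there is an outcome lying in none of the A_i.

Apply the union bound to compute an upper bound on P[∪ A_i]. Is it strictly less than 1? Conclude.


Union bound: P[∪_{i=1}^{32} A_i] ≤ Σ_i P[A_i] ≤ 32·p = 32·(1/448) = 1/14.
Numerically: 1/14 ≈ 0.07143.
Is 1/14 < 1? YES.
Since P[∪ A_i] ≤ 1/14 < 1, the complement has P[∩ A_i^c] ≥ 1 − 1/14 = 13/14 > 0, so some outcome avoids every A_i.

32·p = 1/14 ≈ 0.07143; existence CERTIFIED by the union bound.


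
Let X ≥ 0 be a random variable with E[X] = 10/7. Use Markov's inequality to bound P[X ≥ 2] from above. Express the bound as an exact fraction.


μ = E[X] = 10/7, a = 2.
Markov: P[X ≥ 2] ≤ μ/a = (10/7)/2 = 5/7.
Numerically: ≈ 0.714286.
(Since a = 2 > μ = 1.428571, the bound 5/7 is < 1 and informative.)

P[X ≥ 2] ≤ 5/7 ≈ 0.714286.


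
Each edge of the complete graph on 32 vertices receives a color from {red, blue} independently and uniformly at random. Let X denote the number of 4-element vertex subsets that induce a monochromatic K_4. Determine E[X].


Let X = Σ_S X_S over the C(32, 4) = 35960 subsets S of size 4, where X_S = 1 if the K_4 on S is monochromatic.
For a fixed S, the K_4 on S has C(4, 2) = 6 edges. P[all 6 edges red] = (1/2)^6, and likewise for blue, so P[monochromatic] = 2·(1/2)^6 = 2^{1 − 6} = 1/32.
By linearity: E[X] = C(32, 4) · 2^{1 − 6} = 35960 · 1/32 = 4495/4.
Numerically: E[X] ≈ 1123.7500.

E[X] = C(32,4)·2^(1−C(4,2)) = 4495/4 ≈ 1123.7500.


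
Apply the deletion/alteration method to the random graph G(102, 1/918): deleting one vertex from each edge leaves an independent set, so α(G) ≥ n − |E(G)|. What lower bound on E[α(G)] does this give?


E[|E(G)|] = C(102, 2)·p = 5151 · (1/918) = 101/18.
E[α(G)] ≥ n − E[|E(G)|] = 102 − 101/18 = 1735/18.
Numerically: ≈ 96.3889.
(This is only a lower bound; the true E[α(G)] may be larger.)

E[α(G)] ≥ 1735/18 ≈ 96.3889.


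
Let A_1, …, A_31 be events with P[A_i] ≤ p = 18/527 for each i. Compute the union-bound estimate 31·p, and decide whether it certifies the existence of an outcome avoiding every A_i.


Union bound: P[∪_{i=1}^{31} A_i] ≤ Σ_i P[A_i] ≤ 31·p = 31·(18/527) = 18/17.
Numerically: 18/17 ≈ 1.05882.
Is 18/17 < 1? NO.
Since the bound 18/17 is ≥ 1, the union bound is uninformative here; it does NOT by itself certify existence.

31·p = 18/17 ≈ 1.05882; existence NOT certified by the union bound.


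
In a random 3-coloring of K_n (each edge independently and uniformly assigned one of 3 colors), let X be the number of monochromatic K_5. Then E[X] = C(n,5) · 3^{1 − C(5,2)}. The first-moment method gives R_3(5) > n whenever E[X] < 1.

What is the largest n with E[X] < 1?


We need C(n, 5) · 3^{1 − 10} < 1, i.e. C(n, 5) < 3^{10 − 1} = 19683.
Check values of n near the boundary:
  n = 14: C(14, 5) = 2002; 2002 < 19683? YES
  n = 15: C(15, 5) = 3003; 3003 < 19683? YES
  n = 16: C(16, 5) = 4368; 4368 < 19683? YES
  n = 17: C(17, 5) = 6188; 6188 < 19683? YES
  n = 18: C(18, 5) = 8568; 8568 < 19683? YES
  n = 19: C(19, 5) = 11628; 11628 < 19683? YES
  n = 20: C(20, 5) = 15504; 15504 < 19683? YES
  n = 21: C(21, 5) = 20349; 20349 < 19683? NO
  n = 22: C(22, 5) = 26334; 26334 < 19683? NO
The largest n with C(n, 5) < 19683 is n = 20 (where E[X] = 5168/6561 ≈ 0.78768). Hence R_3(5) > 20, i.e. R_3(5) ≥ 21.

Largest n = 20; hence R_3(5) > 20.


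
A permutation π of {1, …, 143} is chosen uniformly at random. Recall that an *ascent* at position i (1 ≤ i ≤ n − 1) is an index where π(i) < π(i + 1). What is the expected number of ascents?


Write X = Σ X_I over i = 1, …, 142, with X_I the indicator of one ascent.
There are 142 indicators.
For each fixed i, the pair (π(i), π(i+1)) is a uniformly random ordered pair of distinct values from {1, …, 143}; by symmetry P[π(i) < π(i+1)] = 1/2.
By linearity: E[X] = 142 · (1/2) = (143 − 1) · (1/2) = 71 ≈ 71.00000.

E[X] = 71 = 71.00000.


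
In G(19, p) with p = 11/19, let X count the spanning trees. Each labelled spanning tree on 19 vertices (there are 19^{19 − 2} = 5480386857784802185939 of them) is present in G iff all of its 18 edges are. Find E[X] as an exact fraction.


K_19 has 19^{19 − 2} = 5480386857784802185939 labelled spanning trees.
For each such spanning tree H, let X_H = 1 if all 18 edges of H are present in G. Then P[X_H = 1] = p^{18} = (11/19)^{18} = 5559917313492231481/104127350297911241532841.
By linearity of expectation: E[X] = Σ_H E[X_H] = 5480386857784802185939 · p^{18} = 5480386857784802185939 · 5559917313492231481/104127350297911241532841 = 5559917313492231481/19.
Numerically: E[X] ≈ 2.93e+17.

E[X] = 5480386857784802185939 · (11/19)^{18} = 5559917313492231481/19 ≈ 2.93e+17.


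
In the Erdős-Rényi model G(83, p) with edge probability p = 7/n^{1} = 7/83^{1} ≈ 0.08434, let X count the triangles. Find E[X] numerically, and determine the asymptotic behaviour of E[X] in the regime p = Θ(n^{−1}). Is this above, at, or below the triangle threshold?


Number of potential triangles: C(83, 3) = 91881.
Each occurs with probability p³ ≈ (0.08434)³ ≈ 5.998737e-04.
By linearity: E[X] = C(83, 3)·p³ ≈ 91881 · 5.998737e-04 ≈ 55.1170.
Here α = 1, so p = 7/n is exactly at the triangle threshold p ~ 1/n. Asymptotically E[X] → c³/6 = 7³/6 = 343/6 ≈ 57.1667, a bounded constant. In this regime the triangle count is asymptotically Poisson(c³/6).

E[X] ≈ 55.1170; in regime p = Θ(1/n^{1}) E[X] stays bounded (at the triangle threshold p ~ 1/n).


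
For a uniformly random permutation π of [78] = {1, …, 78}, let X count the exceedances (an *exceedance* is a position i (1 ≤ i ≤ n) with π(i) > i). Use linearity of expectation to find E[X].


Write X = Σ_{i=1}^{78} X_i, where X_i = 1_{π(i) > i}.
For each fixed i, π(i) is uniform over {1, …, 78} (marginal of a uniform permutation), so P[π(i) > i] = (n − i)/n. Summing: Σ_{i=1}^{78} (n − i)/n = (0 + 1 + … + 77)/78 = 78(78 − 1)/(2·78) = (78 − 1)/2.
Hence E[X] = Σ_{i=1}^{78} (78 − i)/78 = 77/2 ≈ 38.500.

E[X] = 77/2 = 38.500.


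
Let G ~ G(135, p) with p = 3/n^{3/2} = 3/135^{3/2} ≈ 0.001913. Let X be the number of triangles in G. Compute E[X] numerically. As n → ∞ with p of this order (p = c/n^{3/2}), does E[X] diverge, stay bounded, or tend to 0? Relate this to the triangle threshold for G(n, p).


Number of potential triangles: C(135, 3) = 400995.
Each occurs with probability p³ ≈ (0.001913)³ ≈ 6.996193e-09.
By linearity: E[X] = C(135, 3)·p³ ≈ 400995 · 6.996193e-09 ≈ 0.0028.
Since α = 3/2 > 1, p = c/n^{3/2} = o(1/n) is below the triangle threshold p ~ 1/n. Asymptotically E[X] ~ (c³/6)·n^{3(1−α)} = (3³/6)·n^{-1.5} → 0, so by Markov's inequality G has no triangles w.h.p.

E[X] ≈ 0.0028; in regime p = Θ(1/n^{3/2}) E[X] tends to 0 (below the triangle threshold p ~ 1/n).


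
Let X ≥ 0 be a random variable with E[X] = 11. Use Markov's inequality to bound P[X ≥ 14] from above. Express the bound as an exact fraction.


μ = E[X] = 11, a = 14.
Markov: P[X ≥ 14] ≤ μ/a = (11)/14 = 11/14.
Numerically: ≈ 0.785714.
(Since a = 14 > μ = 11.000000, the bound 11/14 is < 1 and informative.)

P[X ≥ 14] ≤ 11/14 ≈ 0.785714.


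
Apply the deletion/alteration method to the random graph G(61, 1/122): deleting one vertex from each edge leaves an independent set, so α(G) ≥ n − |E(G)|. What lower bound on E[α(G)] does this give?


E[|E(G)|] = C(61, 2)·p = 1830 · (1/122) = 15.
E[α(G)] ≥ n − E[|E(G)|] = 61 − 15 = 46.
Numerically: ≈ 46.000000.
(This is only a lower bound; the true E[α(G)] may be larger.)

E[α(G)] ≥ 46 ≈ 46.000000.


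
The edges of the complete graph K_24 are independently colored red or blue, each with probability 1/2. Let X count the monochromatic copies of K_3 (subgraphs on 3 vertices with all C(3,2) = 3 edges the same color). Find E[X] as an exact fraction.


Let X = Σ_S X_S over the C(24, 3) = 2024 subsets S of size 3, where X_S = 1 if the K_3 on S is monochromatic.
For a fixed S, the K_3 on S has C(3, 2) = 3 edges. P[all 3 edges red] = (1/2)^3, and likewise for blue, so P[monochromatic] = 2·(1/2)^3 = 2^{1 − 3} = 1/4.
By linearity: E[X] = C(24, 3) · 2^{1 − 3} = 2024 · 1/4 = 506.
Numerically: E[X] ≈ 506.00000.

E[X] = C(24,3)·2^(1−C(3,2)) = 506 ≈ 506.00000.


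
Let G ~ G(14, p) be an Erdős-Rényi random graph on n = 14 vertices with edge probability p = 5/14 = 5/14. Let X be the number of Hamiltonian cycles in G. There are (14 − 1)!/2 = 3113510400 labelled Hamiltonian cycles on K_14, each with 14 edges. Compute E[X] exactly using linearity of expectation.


K_14 has (14 − 1)!/2 = 3113510400 labelled Hamiltonian cycles.
For each such Hamiltonian cycle H, let X_H = 1 if all 14 edges of H are present in G. Then P[X_H = 1] = p^{14} = (5/14)^{14} = 6103515625/11112006825558016.
By linearity of expectation: E[X] = Σ_H E[X_H] = 3113510400 · p^{14} = 3113510400 · 6103515625/11112006825558016 = 5302276611328125/3100448333024.
Numerically: E[X] ≈ 1710.

E[X] = 3113510400 · (5/14)^{14} = 5302276611328125/3100448333024 ≈ 1710.


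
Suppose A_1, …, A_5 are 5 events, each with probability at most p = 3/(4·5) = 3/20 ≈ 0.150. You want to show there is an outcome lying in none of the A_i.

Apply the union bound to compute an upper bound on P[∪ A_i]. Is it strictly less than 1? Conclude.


Union bound: P[∪_{i=1}^{5} A_i] ≤ Σ_i P[A_i] ≤ 5·p = 5·(3/20) = 3/4.
Numerically: 3/4 ≈ 0.750.
Is 3/4 < 1? YES.
Since P[∪ A_i] ≤ 3/4 < 1, the complement has P[∩ A_i^c] ≥ 1 − 3/4 = 1/4 > 0, so some outcome avoids every A_i.

5·p = 3/4 ≈ 0.750; existence CERTIFIED by the union bound.


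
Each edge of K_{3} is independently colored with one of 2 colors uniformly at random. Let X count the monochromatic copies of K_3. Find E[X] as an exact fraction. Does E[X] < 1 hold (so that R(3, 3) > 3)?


E[X] = C(3, 3) · 2^{1 − 3} = 1 · 2^{−2} = 1/4.
As a reduced fraction: E[X] = 1/4 ≈ 0.2500000.
Is E[X] < 1? YES.
Since E[X] < 1, there exists a 2-coloring of K_{3} with no monochromatic K_3; hence R(3, 3) > 3.

E[X] = 1/4 ≈ 0.2500000; E[X] < 1, so R(3, 3) > 3.


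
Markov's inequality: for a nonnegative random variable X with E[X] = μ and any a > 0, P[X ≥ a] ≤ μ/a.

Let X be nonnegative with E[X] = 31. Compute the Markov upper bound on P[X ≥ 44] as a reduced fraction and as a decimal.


μ = E[X] = 31, a = 44.
Markov: P[X ≥ 44] ≤ μ/a = (31)/44 = 31/44.
Numerically: ≈ 0.70455.
(Since a = 44 > μ = 31.00000, the bound 31/44 is < 1 and informative.)

P[X ≥ 44] ≤ 31/44 ≈ 0.70455.


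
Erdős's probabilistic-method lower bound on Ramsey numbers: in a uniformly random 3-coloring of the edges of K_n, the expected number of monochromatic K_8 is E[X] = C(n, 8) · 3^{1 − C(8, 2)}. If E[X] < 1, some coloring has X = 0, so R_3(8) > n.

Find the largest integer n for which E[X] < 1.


We need C(n, 8) · 3^{1 − 28} < 1, i.e. C(n, 8) < 3^{28 − 1} = 7625597484987.
Check values of n near the boundary:
  n = 150: C(150, 8) = 5257211409450; 5257211409450 < 7625597484987? YES
  n = 151: C(151, 8) = 5551321138650; 5551321138650 < 7625597484987? YES
  n = 152: C(152, 8) = 5859727868575; 5859727868575 < 7625597484987? YES
  n = 153: C(153, 8) = 6183023199255; 6183023199255 < 7625597484987? YES
  n = 154: C(154, 8) = 6521818990995; 6521818990995 < 7625597484987? YES
  n = 155: C(155, 8) = 6876747915675; 6876747915675 < 7625597484987? YES
  n = 156: C(156, 8) = 7248464019225; 7248464019225 < 7625597484987? YES
  n = 157: C(157, 8) = 7637643295425; 7637643295425 < 7625597484987? NO
  n = 158: C(158, 8) = 8044984271181; 8044984271181 < 7625597484987? NO
The largest n with C(n, 8) < 7625597484987 is n = 156 (where E[X] = 805384891025/847288609443 ≈ 0.9505). Hence R_3(8) > 156, i.e. R_3(8) ≥ 157.

Largest n = 156; hence R_3(8) > 156.


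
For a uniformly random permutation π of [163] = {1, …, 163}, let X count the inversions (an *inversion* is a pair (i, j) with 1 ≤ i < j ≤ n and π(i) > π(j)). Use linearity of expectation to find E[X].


Write X = Σ X_I over the C(163, 2) = 13203 pairs i < j, with X_I the indicator of one inversion.
There are 13203 indicators.
For each fixed pair i < j, the values π(i) and π(j) are two distinct elements of {1, …, 163} in uniformly random order; by symmetry P[π(i) > π(j)] = 1/2.
By linearity: E[X] = 13203 · (1/2) = C(163, 2) · (1/2) = 13203/2 = 13203/2 ≈ 6601.5000.

E[X] = 13203/2 = 6601.5000.


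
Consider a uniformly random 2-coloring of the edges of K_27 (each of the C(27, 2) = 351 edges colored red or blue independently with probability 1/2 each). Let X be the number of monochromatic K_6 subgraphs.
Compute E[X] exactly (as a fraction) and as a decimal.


Let X = Σ_S X_S over the C(27, 6) = 296010 subsets S of size 6, where X_S = 1 if the K_6 on S is monochromatic.
For a fixed S, the K_6 on S has C(6, 2) = 15 edges. P[all 15 edges red] = (1/2)^15, and likewise for blue, so P[monochromatic] = 2·(1/2)^15 = 2^{1 − 15} = 1/16384.
Summing: E[X] = C(27, 6) · 2^{1 − 15} = 296010 · 1/16384 = 148005/8192.
Numerically: E[X] ≈ 18.067.

E[X] = C(27,6)·2^(1−C(6,2)) = 148005/8192 ≈ 18.067.


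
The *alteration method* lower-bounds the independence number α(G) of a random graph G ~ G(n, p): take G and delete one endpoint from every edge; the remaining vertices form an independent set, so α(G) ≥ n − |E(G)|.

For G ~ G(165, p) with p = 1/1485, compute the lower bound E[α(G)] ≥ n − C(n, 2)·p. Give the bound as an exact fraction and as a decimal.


E[|E(G)|] = C(165, 2)·p = 13530 · (1/1485) = 82/9.
E[α(G)] ≥ n − E[|E(G)|] = 165 − 82/9 = 1403/9.
Numerically: ≈ 155.88889.
(This is only a lower bound; the true E[α(G)] may be larger.)

E[α(G)] ≥ 1403/9 ≈ 155.88889.


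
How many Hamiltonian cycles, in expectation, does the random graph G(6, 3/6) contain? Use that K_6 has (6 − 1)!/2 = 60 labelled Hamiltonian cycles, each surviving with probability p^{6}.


K_6 has (6 − 1)!/2 = 60 labelled Hamiltonian cycles.
For each such Hamiltonian cycle H, let X_H = 1 if all 6 edges of H are present in G. Then P[X_H = 1] = p^{6} = (1/2)^{6} = 1/64.
By linearity of expectation: E[X] = Σ_H E[X_H] = 60 · p^{6} = 60 · 1/64 = 15/16.
Numerically: E[X] ≈ 0.9375.

E[X] = 60 · (1/2)^{6} = 15/16 ≈ 0.9375.


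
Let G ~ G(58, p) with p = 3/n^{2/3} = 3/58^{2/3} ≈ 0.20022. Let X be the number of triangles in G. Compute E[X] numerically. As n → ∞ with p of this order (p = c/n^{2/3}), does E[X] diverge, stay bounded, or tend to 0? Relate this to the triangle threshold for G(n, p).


Number of potential triangles: C(58, 3) = 30856.
Each occurs with probability p³ ≈ (0.20022)³ ≈ 8.0261593e-03.
By linearity: E[X] = C(58, 3)·p³ ≈ 30856 · 8.0261593e-03 ≈ 247.65517.
Since α = 2/3 < 1, p = c/n^{2/3} ≫ 1/n is above the triangle threshold p ~ 1/n. Asymptotically E[X] ~ (c³/6)·n^{3(1−α)} = (3³/6)·n^{1} → ∞; triangles are abundant w.h.p.

E[X] ≈ 247.65517; in regime p = Θ(1/n^{2/3}) E[X] diverges (above the triangle threshold p ~ 1/n).


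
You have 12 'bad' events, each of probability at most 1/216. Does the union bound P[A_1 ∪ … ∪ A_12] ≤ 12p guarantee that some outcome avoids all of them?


Union bound: P[∪_{i=1}^{12} A_i] ≤ Σ_i P[A_i] ≤ 12·p = 12·(1/216) = 1/18.
Numerically: 1/18 ≈ 0.0555556.
Is 1/18 < 1? YES.
Since P[∪ A_i] ≤ 1/18 < 1, the complement has P[∩ A_i^c] ≥ 1 − 1/18 = 17/18 > 0, so some outcome avoids every A_i.

12·p = 1/18 ≈ 0.0555556; existence CERTIFIED by the union bound.


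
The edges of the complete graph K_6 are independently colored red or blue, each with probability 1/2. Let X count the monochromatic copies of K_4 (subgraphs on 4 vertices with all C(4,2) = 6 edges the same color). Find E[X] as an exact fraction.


Let X = Σ_S X_S over the C(6, 4) = 15 subsets S of size 4, where X_S = 1 if the K_4 on S is monochromatic.
For a fixed S, the K_4 on S has C(4, 2) = 6 edges. P[all 6 edges red] = (1/2)^6, and likewise for blue, so P[monochromatic] = 2·(1/2)^6 = 2^{1 − 6} = 1/32.
By linearity of expectation: E[X] = C(6, 4) · 2^{1 − 6} = 15 · 1/32 = 15/32.
Numerically: E[X] ≈ 0.468750.

E[X] = C(6,4)·2^(1−C(4,2)) = 15/32 ≈ 0.468750.


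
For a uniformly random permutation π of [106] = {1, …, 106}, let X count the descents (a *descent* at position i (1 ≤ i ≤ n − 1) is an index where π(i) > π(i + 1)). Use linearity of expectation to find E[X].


Write X = Σ X_I over i = 1, …, 105, with X_I the indicator of one descent.
There are 105 indicators.
For each fixed i, the pair (π(i), π(i+1)) is a uniformly random ordered pair of distinct values from {1, …, 106}; by symmetry P[π(i) > π(i+1)] = 1/2.
By linearity: E[X] = 105 · (1/2) = (106 − 1) · (1/2) = 105/2 ≈ 52.50000.

E[X] = 105/2 = 52.50000.


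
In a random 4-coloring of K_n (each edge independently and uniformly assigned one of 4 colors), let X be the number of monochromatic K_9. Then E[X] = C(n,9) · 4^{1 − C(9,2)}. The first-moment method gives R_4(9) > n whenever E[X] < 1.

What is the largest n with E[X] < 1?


We need C(n, 9) · 4^{1 − 36} < 1, i.e. C(n, 9) < 4^{36 − 1} = 1180591620717411303424.
Check values of n near the boundary:
  n = 910: C(910, 9) = 1133378248346922788210; 1133378248346922788210 < 1180591620717411303424? YES
  n = 911: C(911, 9) = 1144686900492291197405; 1144686900492291197405 < 1180591620717411303424? YES
  n = 912: C(912, 9) = 1156095740032081475120; 1156095740032081475120 < 1180591620717411303424? YES
  n = 913: C(913, 9) = 1167605542753639808390; 1167605542753639808390 < 1180591620717411303424? YES
  n = 914: C(914, 9) = 1179217089587653905932; 1179217089587653905932 < 1180591620717411303424? YES
  n = 915: C(915, 9) = 1190931166636537885130; 1190931166636537885130 < 1180591620717411303424? NO
  n = 916: C(916, 9) = 1202748565202942340440; 1202748565202942340440 < 1180591620717411303424? NO
  n = 917: C(917, 9) = 1214670081818390006810; 1214670081818390006810 < 1180591620717411303424? NO
The largest n with C(n, 9) < 1180591620717411303424 is n = 914 (where E[X] = 294804272396913476483/295147905179352825856 ≈ 0.9988). Hence R_4(9) > 914, i.e. R_4(9) ≥ 915.

Largest n = 914; hence R_4(9) > 914.


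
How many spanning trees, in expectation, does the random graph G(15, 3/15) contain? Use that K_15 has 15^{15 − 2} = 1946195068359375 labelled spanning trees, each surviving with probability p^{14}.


K_15 has 15^{15 − 2} = 1946195068359375 labelled spanning trees.
For each such spanning tree H, let X_H = 1 if all 14 edges of H are present in G. Then P[X_H = 1] = p^{14} = (1/5)^{14} = 1/6103515625.
By linearity of expectation: E[X] = Σ_H E[X_H] = 1946195068359375 · p^{14} = 1946195068359375 · 1/6103515625 = 1594323/5.
Numerically: E[X] ≈ 3.1886e+05.

E[X] = 1946195068359375 · (1/5)^{14} = 1594323/5 ≈ 3.1886e+05.


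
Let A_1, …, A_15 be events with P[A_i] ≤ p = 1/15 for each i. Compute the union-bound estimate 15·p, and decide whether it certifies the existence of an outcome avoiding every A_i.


Union bound: P[∪_{i=1}^{15} A_i] ≤ Σ_i P[A_i] ≤ 15·p = 15·(1/15) = 1.
Numerically: 1 ≈ 1.00000.
Is 1 < 1? NO.
Since the bound 1 is ≥ 1, the union bound is uninformative here; it does NOT by itself certify existence.

15·p = 1 ≈ 1.00000; existence NOT certified by the union bound.


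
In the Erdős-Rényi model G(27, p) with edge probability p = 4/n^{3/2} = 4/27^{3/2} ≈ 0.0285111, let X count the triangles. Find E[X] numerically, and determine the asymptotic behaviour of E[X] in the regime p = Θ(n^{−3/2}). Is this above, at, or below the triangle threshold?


Number of potential triangles: C(27, 3) = 2925.
Each occurs with probability p³ ≈ (0.0285111)³ ≈ 2.31762430e-05.
By linearity: E[X] = C(27, 3)·p³ ≈ 2925 · 2.31762430e-05 ≈ 0.067791.
Since α = 3/2 > 1, p = c/n^{3/2} = o(1/n) is below the triangle threshold p ~ 1/n. Asymptotically E[X] ~ (c³/6)·n^{3(1−α)} = (4³/6)·n^{-1.5} → 0, so by Markov's inequality G has no triangles w.h.p.

E[X] ≈ 0.067791; in regime p = Θ(1/n^{3/2}) E[X] tends to 0 (below the triangle threshold p ~ 1/n).


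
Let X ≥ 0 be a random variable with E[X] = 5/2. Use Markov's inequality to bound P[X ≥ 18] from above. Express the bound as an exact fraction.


μ = E[X] = 5/2, a = 18.
Markov: P[X ≥ 18] ≤ μ/a = (5/2)/18 = 5/36.
Numerically: ≈ 0.13889.
(Since a = 18 > μ = 2.50000, the bound 5/36 is < 1 and informative.)

P[X ≥ 18] ≤ 5/36 ≈ 0.13889.


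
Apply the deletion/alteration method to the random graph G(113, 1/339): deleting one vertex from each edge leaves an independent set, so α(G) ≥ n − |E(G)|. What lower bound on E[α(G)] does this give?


E[|E(G)|] = C(113, 2)·p = 6328 · (1/339) = 56/3.
E[α(G)] ≥ n − E[|E(G)|] = 113 − 56/3 = 283/3.
Numerically: ≈ 94.33333.
(This is only a lower bound; the true E[α(G)] may be larger.)

E[α(G)] ≥ 283/3 ≈ 94.33333.


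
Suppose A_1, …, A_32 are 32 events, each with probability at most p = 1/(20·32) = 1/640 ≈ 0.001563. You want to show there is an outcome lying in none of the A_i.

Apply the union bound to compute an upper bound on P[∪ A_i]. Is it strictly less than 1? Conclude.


Union bound: P[∪_{i=1}^{32} A_i] ≤ Σ_i P[A_i] ≤ 32·p = 32·(1/640) = 1/20.
Numerically: 1/20 ≈ 0.050000.
Is 1/20 < 1? YES.
Since P[∪ A_i] ≤ 1/20 < 1, the complement has P[∩ A_i^c] ≥ 1 − 1/20 = 19/20 > 0, so some outcome avoids every A_i.

32·p = 1/20 ≈ 0.050000; existence CERTIFIED by the union bound.


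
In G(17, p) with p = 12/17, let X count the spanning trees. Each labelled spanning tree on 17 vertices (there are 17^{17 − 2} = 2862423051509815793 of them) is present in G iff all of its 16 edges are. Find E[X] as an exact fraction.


K_17 has 17^{17 − 2} = 2862423051509815793 labelled spanning trees.
For each such spanning tree H, let X_H = 1 if all 16 edges of H are present in G. Then P[X_H = 1] = p^{16} = (12/17)^{16} = 184884258895036416/48661191875666868481.
By linearity of expectation: E[X] = Σ_H E[X_H] = 2862423051509815793 · p^{16} = 2862423051509815793 · 184884258895036416/48661191875666868481 = 184884258895036416/17.
Numerically: E[X] ≈ 1.0876e+16.

E[X] = 2862423051509815793 · (12/17)^{16} = 184884258895036416/17 ≈ 1.0876e+16.


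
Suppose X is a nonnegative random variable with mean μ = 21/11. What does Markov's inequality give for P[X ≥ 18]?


μ = E[X] = 21/11, a = 18.
Markov: P[X ≥ 18] ≤ μ/a = (21/11)/18 = 7/66.
Numerically: ≈ 0.10606.
(Since a = 18 > μ = 1.90909, the bound 7/66 is < 1 and informative.)

P[X ≥ 18] ≤ 7/66 ≈ 0.10606.


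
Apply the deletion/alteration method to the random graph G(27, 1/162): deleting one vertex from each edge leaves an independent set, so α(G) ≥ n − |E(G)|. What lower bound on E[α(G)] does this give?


E[|E(G)|] = C(27, 2)·p = 351 · (1/162) = 13/6.
E[α(G)] ≥ n − E[|E(G)|] = 27 − 13/6 = 149/6.
Numerically: ≈ 24.83333.
(This is only a lower bound; the true E[α(G)] may be larger.)

E[α(G)] ≥ 149/6 ≈ 24.83333.


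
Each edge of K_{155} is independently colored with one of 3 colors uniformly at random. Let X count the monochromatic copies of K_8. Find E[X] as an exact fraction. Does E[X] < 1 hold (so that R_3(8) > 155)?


E[X] = C(155, 8) · 3^{1 − 28} = 6876747915675 · 3^{−27} = 6876747915675/7625597484987.
As a reduced fraction: E[X] = 2292249305225/2541865828329 ≈ 0.902.
Is E[X] < 1? YES.
Since E[X] < 1, there exists a 3-coloring of K_{155} with no monochromatic K_8; hence R_3(8) > 155.

E[X] = 2292249305225/2541865828329 ≈ 0.902; E[X] < 1, so R_3(8) > 155.


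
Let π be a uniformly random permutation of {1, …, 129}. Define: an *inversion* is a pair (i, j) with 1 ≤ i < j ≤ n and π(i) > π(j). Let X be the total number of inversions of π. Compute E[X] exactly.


Write X = Σ X_I over the C(129, 2) = 8256 pairs i < j, with X_I the indicator of one inversion.
There are 8256 indicators.
For each fixed pair i < j, the values π(i) and π(j) are two distinct elements of {1, …, 129} in uniformly random order; by symmetry P[π(i) > π(j)] = 1/2.
By linearity: E[X] = 8256 · (1/2) = C(129, 2) · (1/2) = 8256/2 = 4128 ≈ 4128.000.

E[X] = 4128 = 4128.000.


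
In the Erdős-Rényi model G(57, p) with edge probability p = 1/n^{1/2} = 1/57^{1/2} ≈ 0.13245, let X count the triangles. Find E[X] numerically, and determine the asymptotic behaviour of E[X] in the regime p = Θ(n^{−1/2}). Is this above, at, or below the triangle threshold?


Number of potential triangles: C(57, 3) = 29260.
Each occurs with probability p³ ≈ (0.13245)³ ≈ 2.3237410e-03.
By linearity: E[X] = C(57, 3)·p³ ≈ 29260 · 2.3237410e-03 ≈ 67.99266.
Since α = 1/2 < 1, p = c/n^{1/2} ≫ 1/n is above the triangle threshold p ~ 1/n. Asymptotically E[X] ~ (c³/6)·n^{3(1−α)} = (1³/6)·n^{1.5} → ∞; triangles are abundant w.h.p.

E[X] ≈ 67.99266; in regime p = Θ(1/n^{1/2}) E[X] diverges (above the triangle threshold p ~ 1/n).


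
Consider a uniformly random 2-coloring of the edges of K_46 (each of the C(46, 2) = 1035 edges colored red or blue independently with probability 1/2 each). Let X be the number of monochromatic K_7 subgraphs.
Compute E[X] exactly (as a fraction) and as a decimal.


Let X = Σ_S X_S over the C(46, 7) = 53524680 subsets S of size 7, where X_S = 1 if the K_7 on S is monochromatic.
For a fixed S, the K_7 on S has C(7, 2) = 21 edges. P[all 21 edges red] = (1/2)^21, and likewise for blue, so P[monochromatic] = 2·(1/2)^21 = 2^{1 − 21} = 1/1048576.
By linearity of expectation: E[X] = C(46, 7) · 2^{1 − 21} = 53524680 · 1/1048576 = 6690585/131072.
Numerically: E[X] ≈ 51.045113.

E[X] = C(46,7)·2^(1−C(7,2)) = 6690585/131072 ≈ 51.045113.


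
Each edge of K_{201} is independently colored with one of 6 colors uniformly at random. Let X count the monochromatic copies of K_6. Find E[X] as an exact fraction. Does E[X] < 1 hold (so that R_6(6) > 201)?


E[X] = C(201, 6) · 6^{1 − 15} = 84944276340 · 6^{−14} = 84944276340/78364164096.
As a reduced fraction: E[X] = 7078689695/6530347008 ≈ 1.0839684.
Is E[X] < 1? NO.
Since E[X] ≥ 1, the first-moment bound is inconclusive at n = 201; it does NOT by itself certify R_6(6) > 201.

E[X] = 7078689695/6530347008 ≈ 1.0839684; E[X] ≥ 1; first-moment method inconclusive here.


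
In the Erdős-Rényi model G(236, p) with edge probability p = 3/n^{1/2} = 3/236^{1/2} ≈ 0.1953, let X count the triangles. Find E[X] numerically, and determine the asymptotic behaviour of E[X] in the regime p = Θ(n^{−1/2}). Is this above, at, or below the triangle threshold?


Number of potential triangles: C(236, 3) = 2162940.
Each occurs with probability p³ ≈ (0.1953)³ ≈ 7.447247e-03.
By linearity: E[X] = C(236, 3)·p³ ≈ 2162940 · 7.447247e-03 ≈ 16107.9485.
Since α = 1/2 < 1, p = c/n^{1/2} ≫ 1/n is above the triangle threshold p ~ 1/n. Asymptotically E[X] ~ (c³/6)·n^{3(1−α)} = (3³/6)·n^{1.5} → ∞; triangles are abundant w.h.p.

E[X] ≈ 16107.9485; in regime p = Θ(1/n^{1/2}) E[X] diverges (above the triangle threshold p ~ 1/n).


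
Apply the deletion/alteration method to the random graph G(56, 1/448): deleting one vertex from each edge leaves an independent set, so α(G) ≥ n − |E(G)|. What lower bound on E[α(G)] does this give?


E[|E(G)|] = C(56, 2)·p = 1540 · (1/448) = 55/16.
E[α(G)] ≥ n − E[|E(G)|] = 56 − 55/16 = 841/16.
Numerically: ≈ 52.56250.
(This is only a lower bound; the true E[α(G)] may be larger.)

E[α(G)] ≥ 841/16 ≈ 52.56250.


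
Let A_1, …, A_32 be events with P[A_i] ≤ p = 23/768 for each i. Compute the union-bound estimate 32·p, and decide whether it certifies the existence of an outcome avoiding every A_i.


Union bound: P[∪_{i=1}^{32} A_i] ≤ Σ_i P[A_i] ≤ 32·p = 32·(23/768) = 23/24.
Numerically: 23/24 ≈ 0.958333.
Is 23/24 < 1? YES.
Since P[∪ A_i] ≤ 23/24 < 1, the complement has P[∩ A_i^c] ≥ 1 − 23/24 = 1/24 > 0, so some outcome avoids every A_i.

32·p = 23/24 ≈ 0.958333; existence CERTIFIED by the union bound.


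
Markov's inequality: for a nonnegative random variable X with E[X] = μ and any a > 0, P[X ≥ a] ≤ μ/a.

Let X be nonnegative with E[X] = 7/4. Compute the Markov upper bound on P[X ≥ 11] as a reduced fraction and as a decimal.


μ = E[X] = 7/4, a = 11.
Markov: P[X ≥ 11] ≤ μ/a = (7/4)/11 = 7/44.
Numerically: ≈ 0.1591.
(Since a = 11 > μ = 1.7500, the bound 7/44 is < 1 and informative.)

P[X ≥ 11] ≤ 7/44 ≈ 0.1591.
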